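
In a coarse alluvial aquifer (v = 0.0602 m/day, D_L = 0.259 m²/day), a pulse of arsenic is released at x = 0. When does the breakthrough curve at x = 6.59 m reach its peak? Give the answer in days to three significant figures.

59.3 days

For the 1D instantaneous-source solution, setting ∂C/∂t = 0 at fixed x gives v²t² + 2Dt − x² = 0, so t = (√(D² + v²x²) − D)/v².
√(D² + v²x²) = √(0.259² + 0.0602² × 6.59²) = 0.4738; v² = 0.00362404.
t = (0.4738 − 0.259)/0.00362404 = 59.3 days (vs. the pure-advection estimate x/v = 109 d).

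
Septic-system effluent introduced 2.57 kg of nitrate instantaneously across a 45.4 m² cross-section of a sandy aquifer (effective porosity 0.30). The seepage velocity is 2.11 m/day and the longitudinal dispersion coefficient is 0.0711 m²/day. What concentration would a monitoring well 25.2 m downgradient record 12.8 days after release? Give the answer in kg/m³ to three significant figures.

0.0227 kg/m³

For an instantaneous plane source, C(x,t) = M/(n_e·A·√(4πDt)) · exp(−(x−vt)²/(4Dt)), with n_e·A the pore (flow) area.
Plume center vt = 2.11 × 12.8 = 27.008 m, so the well at 25.2 m is 1.808 m upgradient of the peak.
√(4πDt) = 3.382 m, giving peak height M/(n_e·A·√(4πDt)) = 2.57/(0.30 × 45.4 × 3.382) = 0.05579 kg/m³.
(x−vt)²/(4Dt) = (-1.808)²/(4 × 0.0711 × 12.8) = 0.8980; exp(−0.8980) = 0.4074.
C = 0.05579 × 0.4074 = 0.0227 kg/m³.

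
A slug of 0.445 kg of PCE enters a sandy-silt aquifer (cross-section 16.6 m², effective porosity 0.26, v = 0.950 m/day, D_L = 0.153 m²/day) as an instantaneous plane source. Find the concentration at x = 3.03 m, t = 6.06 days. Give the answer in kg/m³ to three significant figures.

For an instantaneous plane source, C(x,t) = M/(n_e·A·√(4πDt)) · exp(−(x−vt)²/(4Dt)), with n_e·A the pore (flow) area.
Plume center vt = 0.950 × 6.06 = 5.757 m, so the well at 3.03 m is 2.727 m upgradient of the peak.
√(4πDt) = 3.413 m, giving peak height M/(n_e·A·√(4πDt)) = 0.445/(0.26 × 16.6 × 3.413) = 0.03021 kg/m³.
(x−vt)²/(4Dt) = (-2.727)²/(4 × 0.153 × 6.06) = 2.005; exp(−2.005) = 0.1347.
C = 0.03021 × 0.1347 = 0.00407 kg/m³.

0.00407 kg/m³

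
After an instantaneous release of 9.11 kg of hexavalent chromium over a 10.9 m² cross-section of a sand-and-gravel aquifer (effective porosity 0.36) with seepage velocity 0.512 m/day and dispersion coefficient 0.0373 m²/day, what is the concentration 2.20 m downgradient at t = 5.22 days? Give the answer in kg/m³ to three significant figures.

1.11 kg/m³

For an instantaneous plane source, C(x,t) = M/(n_e·A·√(4πDt)) · exp(−(x−vt)²/(4Dt)), with n_e·A the pore (flow) area.
Plume center vt = 0.512 × 5.22 = 2.67264 m, so the well at 2.20 m is 0.47264 m upgradient of the peak.
√(4πDt) = 1.564 m, giving peak height M/(n_e·A·√(4πDt)) = 9.11/(0.36 × 10.9 × 1.564) = 1.484 kg/m³.
(x−vt)²/(4Dt) = (-0.47264)²/(4 × 0.0373 × 5.22) = 0.2868; exp(−0.2868) = 0.7507.
C = 1.484 × 0.7507 = 1.11 kg/m³.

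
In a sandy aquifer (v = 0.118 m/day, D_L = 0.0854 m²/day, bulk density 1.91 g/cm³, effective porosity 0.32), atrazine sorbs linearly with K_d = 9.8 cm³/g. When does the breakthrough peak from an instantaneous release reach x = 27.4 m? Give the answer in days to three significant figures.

Retardation factor R = 1 + ρ_b·K_d/n = 1 + 1.91 × 9.8/0.32 = 59.49.
Sorption retards both mechanisms: v_R = v/R = 0.001984 m/day, D_R = D/R = 0.001436 m²/day.
Peak time from v_R²t² + 2D_R t − x² = 0: t = (√(D_R² + v_R²x²) − D_R)/v_R².
√(D_R² + v_R²x²) = √(0.001436² + 0.001984² × 27.4²) = 0.05438; v_R² = 3.936e-06.
t = (0.05438 − 0.001436)/3.936e-06 = 13500 days.

13500 days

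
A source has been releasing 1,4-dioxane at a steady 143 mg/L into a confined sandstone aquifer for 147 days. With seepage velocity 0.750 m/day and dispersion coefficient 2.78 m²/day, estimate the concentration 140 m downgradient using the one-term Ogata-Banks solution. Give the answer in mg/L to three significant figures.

For a continuous step input, C/C₀ ≈ ½·erfc((x−vt)/(2√(Dt))).
vt = 0.750 × 147 = 110.25 m and 2√(Dt) = 2√(2.78 × 147) = 40.43 m.
Argument (x−vt)/(2√(Dt)) = (140 − 110.25)/40.43 = 0.7358; ½·erfc(0.7358) = 0.1490.
C = 143 × 0.1490 = 21.3 mg/L.

21.3 mg/L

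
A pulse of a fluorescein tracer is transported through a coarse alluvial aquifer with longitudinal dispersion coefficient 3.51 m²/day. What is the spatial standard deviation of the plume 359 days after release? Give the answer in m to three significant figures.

50.2 m

Dispersive spreading gives a Gaussian with σ² = 2Dt; advection only shifts the center.
σ = √(2 × 3.51 × 359) = 50.2 m.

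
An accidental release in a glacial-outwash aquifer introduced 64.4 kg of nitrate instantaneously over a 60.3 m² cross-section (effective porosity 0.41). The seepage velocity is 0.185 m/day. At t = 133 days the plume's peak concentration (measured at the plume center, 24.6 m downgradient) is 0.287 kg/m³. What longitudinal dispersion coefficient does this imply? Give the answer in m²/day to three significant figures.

At the plume center C_max = M/(n_e·A·√(4πDt)), so D = M²/(4πt·(n_e·A·C_max)²).
n_e·A·C_max = 0.41 × 60.3 × 0.287 = 7.096 kg/m.
D = 64.4²/(4π × 133 × 7.096²) = 0.0493 m²/day.

0.0493 m²/day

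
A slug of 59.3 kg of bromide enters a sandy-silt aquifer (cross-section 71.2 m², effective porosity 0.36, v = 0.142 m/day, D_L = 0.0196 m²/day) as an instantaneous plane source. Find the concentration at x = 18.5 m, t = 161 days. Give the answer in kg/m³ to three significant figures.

For an instantaneous plane source, C(x,t) = M/(n_e·A·√(4πDt)) · exp(−(x−vt)²/(4Dt)), with n_e·A the pore (flow) area.
Plume center vt = 0.142 × 161 = 22.862 m, so the well at 18.5 m is 4.362 m upgradient of the peak.
√(4πDt) = 6.297 m, giving peak height M/(n_e·A·√(4πDt)) = 59.3/(0.36 × 71.2 × 6.297) = 0.3674 kg/m³.
(x−vt)²/(4Dt) = (-4.362)²/(4 × 0.0196 × 161) = 1.507; exp(−1.507) = 0.2216.
C = 0.3674 × 0.2216 = 0.0814 kg/m³.

0.0814 kg/m³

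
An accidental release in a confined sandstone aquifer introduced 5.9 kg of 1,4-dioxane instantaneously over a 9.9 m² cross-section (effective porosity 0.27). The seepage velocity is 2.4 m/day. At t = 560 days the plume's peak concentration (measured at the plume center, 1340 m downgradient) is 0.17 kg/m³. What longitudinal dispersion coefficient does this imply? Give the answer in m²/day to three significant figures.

0.0240 m²/day

At the plume center C_max = M/(n_e·A·√(4πDt)), so D = M²/(4πt·(n_e·A·C_max)²).
n_e·A·C_max = 0.27 × 9.9 × 0.17 = 0.4544 kg/m.
D = 5.9²/(4π × 560 × 0.4544²) = 0.0240 m²/day.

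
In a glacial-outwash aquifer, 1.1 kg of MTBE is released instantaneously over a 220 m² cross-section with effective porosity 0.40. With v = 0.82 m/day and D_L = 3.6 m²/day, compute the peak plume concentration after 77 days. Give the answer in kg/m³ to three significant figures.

The peak of an instantaneous 1D plume sits at x = vt; there the Gaussian factor is 1 and C_max = M/(n_e·A·√(4πDt)), where n_e·A is the pore area the mass is dissolved in.
√(4πDt) = √(4π × 3.6 × 77) = 59.02 m, so C_max = 1.1/(0.40 × 220 × 59.02) = 0.000212 kg/m³.

0.000212 kg/m³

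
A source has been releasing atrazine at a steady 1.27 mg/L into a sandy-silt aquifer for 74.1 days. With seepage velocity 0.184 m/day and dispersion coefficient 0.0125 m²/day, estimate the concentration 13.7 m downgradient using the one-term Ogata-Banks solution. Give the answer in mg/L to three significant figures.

For a continuous step input, C/C₀ ≈ ½·erfc((x−vt)/(2√(Dt))).
vt = 0.184 × 74.1 = 13.6344 m and 2√(Dt) = 2√(0.0125 × 74.1) = 1.925 m.
Argument (x−vt)/(2√(Dt)) = (13.7 − 13.6344)/1.925 = 0.03408; ½·erfc(0.03408) = 0.4808.
C = 1.27 × 0.4808 = 0.611 mg/L.

0.611 mg/L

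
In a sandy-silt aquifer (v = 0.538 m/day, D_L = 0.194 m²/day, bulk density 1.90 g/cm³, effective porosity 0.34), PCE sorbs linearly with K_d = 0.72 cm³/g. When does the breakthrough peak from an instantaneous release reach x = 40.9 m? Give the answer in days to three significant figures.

379 days

Retardation factor R = 1 + ρ_b·K_d/n = 1 + 1.90 × 0.72/0.34 = 5.024.
Sorption retards both mechanisms: v_R = v/R = 0.1071 m/day, D_R = D/R = 0.03861 m²/day.
Peak time from v_R²t² + 2D_R t − x² = 0: t = (√(D_R² + v_R²x²) − D_R)/v_R².
√(D_R² + v_R²x²) = √(0.03861² + 0.1071² × 40.9²) = 4.381; v_R² = 0.01147.
t = (4.381 − 0.03861)/0.01147 = 379 days.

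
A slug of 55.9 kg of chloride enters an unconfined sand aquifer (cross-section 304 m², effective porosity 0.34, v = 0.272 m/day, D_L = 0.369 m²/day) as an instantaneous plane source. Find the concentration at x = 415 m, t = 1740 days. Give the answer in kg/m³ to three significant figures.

0.00160 kg/m³

For an instantaneous plane source, C(x,t) = M/(n_e·A·√(4πDt)) · exp(−(x−vt)²/(4Dt)), with n_e·A the pore (flow) area.
Plume center vt = 0.272 × 1740 = 473.28 m, so the well at 415 m is 58.28 m upgradient of the peak.
√(4πDt) = 89.82 m, giving peak height M/(n_e·A·√(4πDt)) = 55.9/(0.34 × 304 × 89.82) = 0.006021 kg/m³.
(x−vt)²/(4Dt) = (-58.28)²/(4 × 0.369 × 1740) = 1.323; exp(−1.323) = 0.2663.
C = 0.006021 × 0.2663 = 0.00160 kg/m³.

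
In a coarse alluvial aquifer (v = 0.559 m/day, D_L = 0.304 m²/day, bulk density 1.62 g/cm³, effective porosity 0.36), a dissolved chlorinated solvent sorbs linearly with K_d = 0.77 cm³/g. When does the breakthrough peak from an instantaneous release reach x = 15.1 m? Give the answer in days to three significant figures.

116 days

Retardation factor R = 1 + ρ_b·K_d/n = 1 + 1.62 × 0.77/0.36 = 4.465.
Sorption retards both mechanisms: v_R = v/R = 0.1252 m/day, D_R = D/R = 0.06809 m²/day.
Peak time from v_R²t² + 2D_R t − x² = 0: t = (√(D_R² + v_R²x²) − D_R)/v_R².
√(D_R² + v_R²x²) = √(0.06809² + 0.1252² × 15.1²) = 1.892; v_R² = 0.01568.
t = (1.892 − 0.06809)/0.01568 = 116 days.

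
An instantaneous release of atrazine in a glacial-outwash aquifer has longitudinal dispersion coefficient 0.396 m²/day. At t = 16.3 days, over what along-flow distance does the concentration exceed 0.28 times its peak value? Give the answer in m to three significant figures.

11.5 m

The plume is Gaussian with σ = √(2Dt) = √(2 × 0.396 × 16.3) = 3.593 m.
C/C_peak = exp(−Δx²/(2σ²)) = 0.28 ⇒ Δx = σ·√(−2 ln 0.28) = 3.593 × 1.596 = 5.734 m.
Width = 2Δx = 11.5 m.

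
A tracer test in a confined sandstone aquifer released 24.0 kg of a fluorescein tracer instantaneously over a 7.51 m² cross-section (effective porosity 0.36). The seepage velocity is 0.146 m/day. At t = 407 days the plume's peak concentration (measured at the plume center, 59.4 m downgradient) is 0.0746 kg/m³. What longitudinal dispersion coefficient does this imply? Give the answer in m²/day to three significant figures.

2.77 m²/day

At the plume center C_max = M/(n_e·A·√(4πDt)), so D = M²/(4πt·(n_e·A·C_max)²).
n_e·A·C_max = 0.36 × 7.51 × 0.0746 = 0.2017 kg/m.
D = 24.0²/(4π × 407 × 0.2017²) = 2.77 m²/day.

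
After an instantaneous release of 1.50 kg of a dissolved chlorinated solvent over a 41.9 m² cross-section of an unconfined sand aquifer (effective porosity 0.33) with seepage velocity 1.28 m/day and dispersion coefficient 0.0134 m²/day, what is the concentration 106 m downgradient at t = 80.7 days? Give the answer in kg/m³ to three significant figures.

0.00543 kg/m³

For an instantaneous plane source, C(x,t) = M/(n_e·A·√(4πDt)) · exp(−(x−vt)²/(4Dt)), with n_e·A the pore (flow) area.
Plume center vt = 1.28 × 80.7 = 103.296 m, so the well at 106 m is 2.704 m downgradient of the peak.
√(4πDt) = 3.686 m, giving peak height M/(n_e·A·√(4πDt)) = 1.50/(0.33 × 41.9 × 3.686) = 0.02943 kg/m³.
(x−vt)²/(4Dt) = (2.704)²/(4 × 0.0134 × 80.7) = 1.690; exp(−1.690) = 0.1845.
C = 0.02943 × 0.1845 = 0.00543 kg/m³.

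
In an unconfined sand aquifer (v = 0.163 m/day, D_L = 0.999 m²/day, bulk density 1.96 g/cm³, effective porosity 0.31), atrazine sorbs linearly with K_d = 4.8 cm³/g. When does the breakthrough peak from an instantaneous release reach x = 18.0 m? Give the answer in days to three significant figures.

2480 days

Retardation factor R = 1 + ρ_b·K_d/n = 1 + 1.96 × 4.8/0.31 = 31.35.
Sorption retards both mechanisms: v_R = v/R = 0.005199 m/day, D_R = D/R = 0.03187 m²/day.
Peak time from v_R²t² + 2D_R t − x² = 0: t = (√(D_R² + v_R²x²) − D_R)/v_R².
√(D_R² + v_R²x²) = √(0.03187² + 0.005199² × 18.0²) = 0.09886; v_R² = 2.703e-05.
t = (0.09886 − 0.03187)/2.703e-05 = 2480 days.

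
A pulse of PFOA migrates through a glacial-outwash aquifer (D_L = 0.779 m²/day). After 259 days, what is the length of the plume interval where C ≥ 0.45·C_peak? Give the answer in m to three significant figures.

The plume is Gaussian with σ = √(2Dt) = √(2 × 0.779 × 259) = 20.09 m.
C/C_peak = exp(−Δx²/(2σ²)) = 0.45 ⇒ Δx = σ·√(−2 ln 0.45) = 20.09 × 1.264 = 25.39 m.
Width = 2Δx = 50.8 m.

50.8 m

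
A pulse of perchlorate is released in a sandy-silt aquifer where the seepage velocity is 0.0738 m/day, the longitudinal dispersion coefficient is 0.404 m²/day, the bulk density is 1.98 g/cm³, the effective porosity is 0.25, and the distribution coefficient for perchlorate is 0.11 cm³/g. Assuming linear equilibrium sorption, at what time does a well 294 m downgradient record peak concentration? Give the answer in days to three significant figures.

7320 days

Retardation factor R = 1 + ρ_b·K_d/n = 1 + 1.98 × 0.11/0.25 = 1.871.
Sorption retards both mechanisms: v_R = v/R = 0.03944 m/day, D_R = D/R = 0.2159 m²/day.
Peak time from v_R²t² + 2D_R t − x² = 0: t = (√(D_R² + v_R²x²) − D_R)/v_R².
√(D_R² + v_R²x²) = √(0.2159² + 0.03944² × 294²) = 11.60; v_R² = 0.001556.
t = (11.60 − 0.2159)/0.001556 = 7320 days.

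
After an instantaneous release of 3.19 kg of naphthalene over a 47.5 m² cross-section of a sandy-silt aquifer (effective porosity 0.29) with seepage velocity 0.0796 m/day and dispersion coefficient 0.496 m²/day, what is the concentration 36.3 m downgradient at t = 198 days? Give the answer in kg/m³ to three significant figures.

0.00225 kg/m³

For an instantaneous plane source, C(x,t) = M/(n_e·A·√(4πDt)) · exp(−(x−vt)²/(4Dt)), with n_e·A the pore (flow) area.
Plume center vt = 0.0796 × 198 = 15.7608 m, so the well at 36.3 m is 20.5392 m downgradient of the peak.
√(4πDt) = 35.13 m, giving peak height M/(n_e·A·√(4πDt)) = 3.19/(0.29 × 47.5 × 35.13) = 0.006592 kg/m³.
(x−vt)²/(4Dt) = (20.5392)²/(4 × 0.496 × 198) = 1.074; exp(−1.074) = 0.3416.
C = 0.006592 × 0.3416 = 0.00225 kg/m³.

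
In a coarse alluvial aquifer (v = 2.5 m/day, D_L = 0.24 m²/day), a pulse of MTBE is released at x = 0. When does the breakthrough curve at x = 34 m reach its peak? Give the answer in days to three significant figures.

For the 1D instantaneous-source solution, setting ∂C/∂t = 0 at fixed x gives v²t² + 2Dt − x² = 0, so t = (√(D² + v²x²) − D)/v².
√(D² + v²x²) = √(0.24² + 2.5² × 34²) = 85.00; v² = 6.25.
t = (85.00 − 0.24)/6.25 = 13.6 days (vs. the pure-advection estimate x/v = 13.6 d).

13.6 days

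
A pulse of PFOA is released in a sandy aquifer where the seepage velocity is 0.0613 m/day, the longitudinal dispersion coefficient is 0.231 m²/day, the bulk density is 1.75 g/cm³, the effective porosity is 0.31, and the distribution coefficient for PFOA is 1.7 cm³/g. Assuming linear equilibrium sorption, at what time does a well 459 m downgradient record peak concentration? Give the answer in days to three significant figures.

78700 days

Retardation factor R = 1 + ρ_b·K_d/n = 1 + 1.75 × 1.7/0.31 = 10.60.
Sorption retards both mechanisms: v_R = v/R = 0.005783 m/day, D_R = D/R = 0.02179 m²/day.
Peak time from v_R²t² + 2D_R t − x² = 0: t = (√(D_R² + v_R²x²) − D_R)/v_R².
√(D_R² + v_R²x²) = √(0.02179² + 0.005783² × 459²) = 2.654; v_R² = 3.344e-05.
t = (2.654 − 0.02179)/3.344e-05 = 78700 days.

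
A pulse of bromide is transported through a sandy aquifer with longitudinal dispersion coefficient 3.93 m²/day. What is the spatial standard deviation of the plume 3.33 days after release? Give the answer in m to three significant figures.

5.12 m

Dispersive spreading gives a Gaussian with σ² = 2Dt; advection only shifts the center.
σ = √(2 × 3.93 × 3.33) = 5.12 m.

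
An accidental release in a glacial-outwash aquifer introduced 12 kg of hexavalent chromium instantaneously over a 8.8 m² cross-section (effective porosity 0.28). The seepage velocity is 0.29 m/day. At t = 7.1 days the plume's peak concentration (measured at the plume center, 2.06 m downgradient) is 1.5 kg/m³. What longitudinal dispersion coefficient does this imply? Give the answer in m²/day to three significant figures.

At the plume center C_max = M/(n_e·A·√(4πDt)), so D = M²/(4πt·(n_e·A·C_max)²).
n_e·A·C_max = 0.28 × 8.8 × 1.5 = 3.696 kg/m.
D = 12²/(4π × 7.1 × 3.696²) = 0.118 m²/day.

0.118 m²/day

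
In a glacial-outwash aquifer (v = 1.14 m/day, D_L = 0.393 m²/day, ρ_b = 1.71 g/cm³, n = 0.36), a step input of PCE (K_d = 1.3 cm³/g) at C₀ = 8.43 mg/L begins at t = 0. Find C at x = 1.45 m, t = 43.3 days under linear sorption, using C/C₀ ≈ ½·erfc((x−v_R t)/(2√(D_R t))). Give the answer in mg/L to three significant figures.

8.38 mg/L

Retardation factor R = 1 + ρ_b·K_d/n = 1 + 1.71 × 1.3/0.36 = 7.175.
Sorption retards both mechanisms: v_R = v/R = 0.1589 m/day, D_R = D/R = 0.05477 m²/day.
v_R·t = 0.1589 × 43.3 = 6.88037 m; 2√(D_R t) = 3.080 m; argument = (1.45 − 6.88037)/3.080 = -1.763.
C = C₀ × ½·erfc(-1.763) = 8.43 × 0.9937 = 8.38 mg/L.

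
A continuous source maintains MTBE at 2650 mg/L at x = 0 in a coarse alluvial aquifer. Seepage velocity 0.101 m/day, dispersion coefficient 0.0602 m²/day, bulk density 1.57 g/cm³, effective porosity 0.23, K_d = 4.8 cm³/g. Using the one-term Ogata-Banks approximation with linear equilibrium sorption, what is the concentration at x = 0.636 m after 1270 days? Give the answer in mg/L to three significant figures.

2470 mg/L

Retardation factor R = 1 + ρ_b·K_d/n = 1 + 1.57 × 4.8/0.23 = 33.77.
Sorption retards both mechanisms: v_R = v/R = 0.002991 m/day, D_R = D/R = 0.001783 m²/day.
v_R·t = 0.002991 × 1270 = 3.79857 m; 2√(D_R t) = 3.010 m; argument = (0.636 − 3.79857)/3.010 = -1.051.
C = C₀ × ½·erfc(-1.051) = 2650 × 0.9314 = 2470 mg/L.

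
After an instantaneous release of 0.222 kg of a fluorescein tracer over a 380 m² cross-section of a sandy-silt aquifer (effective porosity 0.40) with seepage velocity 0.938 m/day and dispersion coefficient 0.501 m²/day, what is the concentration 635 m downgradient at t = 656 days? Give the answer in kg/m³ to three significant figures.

For an instantaneous plane source, C(x,t) = M/(n_e·A·√(4πDt)) · exp(−(x−vt)²/(4Dt)), with n_e·A the pore (flow) area.
Plume center vt = 0.938 × 656 = 615.328 m, so the well at 635 m is 19.672 m downgradient of the peak.
√(4πDt) = 64.27 m, giving peak height M/(n_e·A·√(4πDt)) = 0.222/(0.40 × 380 × 64.27) = 2.272e-05 kg/m³.
(x−vt)²/(4Dt) = (19.672)²/(4 × 0.501 × 656) = 0.2944; exp(−0.2944) = 0.7450.
C = 2.272e-05 × 0.7450 = 1.69e-05 kg/m³.

1.69e-05 kg/m³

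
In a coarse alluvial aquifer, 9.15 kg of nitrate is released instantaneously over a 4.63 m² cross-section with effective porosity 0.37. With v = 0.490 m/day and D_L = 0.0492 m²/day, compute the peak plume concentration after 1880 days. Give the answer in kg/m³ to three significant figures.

The peak of an instantaneous 1D plume sits at x = vt; there the Gaussian factor is 1 and C_max = M/(n_e·A·√(4πDt)), where n_e·A is the pore area the mass is dissolved in.
√(4πDt) = √(4π × 0.0492 × 1880) = 34.09 m, so C_max = 9.15/(0.37 × 4.63 × 34.09) = 0.157 kg/m³.

0.157 kg/m³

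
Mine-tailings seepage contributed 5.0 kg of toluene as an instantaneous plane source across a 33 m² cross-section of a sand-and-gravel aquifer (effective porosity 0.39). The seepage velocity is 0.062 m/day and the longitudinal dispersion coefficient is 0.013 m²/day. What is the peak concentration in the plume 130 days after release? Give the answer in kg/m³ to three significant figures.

The peak of an instantaneous 1D plume sits at x = vt; there the Gaussian factor is 1 and C_max = M/(n_e·A·√(4πDt)), where n_e·A is the pore area the mass is dissolved in.
√(4πDt) = √(4π × 0.013 × 130) = 4.608 m, so C_max = 5.0/(0.39 × 33 × 4.608) = 0.0843 kg/m³.

0.0843 kg/m³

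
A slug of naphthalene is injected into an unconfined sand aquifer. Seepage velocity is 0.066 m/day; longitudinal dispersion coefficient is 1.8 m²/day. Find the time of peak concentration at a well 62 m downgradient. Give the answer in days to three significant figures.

613 days

For the 1D instantaneous-source solution, setting ∂C/∂t = 0 at fixed x gives v²t² + 2Dt − x² = 0, so t = (√(D² + v²x²) − D)/v².
√(D² + v²x²) = √(1.8² + 0.066² × 62²) = 4.470; v² = 0.004356.
t = (4.470 − 1.8)/0.004356 = 613 days (vs. the pure-advection estimate x/v = 939 d).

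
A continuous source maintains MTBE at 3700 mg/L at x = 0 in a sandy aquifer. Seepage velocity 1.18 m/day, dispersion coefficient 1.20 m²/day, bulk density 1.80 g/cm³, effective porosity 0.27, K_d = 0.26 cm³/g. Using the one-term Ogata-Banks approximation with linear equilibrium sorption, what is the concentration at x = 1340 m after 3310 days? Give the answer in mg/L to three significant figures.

3520 mg/L

Retardation factor R = 1 + ρ_b·K_d/n = 1 + 1.80 × 0.26/0.27 = 2.733.
Sorption retards both mechanisms: v_R = v/R = 0.4318 m/day, D_R = D/R = 0.4391 m²/day.
v_R·t = 0.4318 × 3310 = 1429.258 m; 2√(D_R t) = 76.25 m; argument = (1340 − 1429.258)/76.25 = -1.171.
C = C₀ × ½·erfc(-1.171) = 3700 × 0.9511 = 3520 mg/L.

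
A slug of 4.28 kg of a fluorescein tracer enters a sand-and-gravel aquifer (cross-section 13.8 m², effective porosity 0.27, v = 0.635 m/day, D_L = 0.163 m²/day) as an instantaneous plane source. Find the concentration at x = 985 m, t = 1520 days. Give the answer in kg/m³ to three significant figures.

For an instantaneous plane source, C(x,t) = M/(n_e·A·√(4πDt)) · exp(−(x−vt)²/(4Dt)), with n_e·A the pore (flow) area.
Plume center vt = 0.635 × 1520 = 965.2 m, so the well at 985 m is 19.8 m downgradient of the peak.
√(4πDt) = 55.80 m, giving peak height M/(n_e·A·√(4πDt)) = 4.28/(0.27 × 13.8 × 55.80) = 0.02059 kg/m³.
(x−vt)²/(4Dt) = (19.8)²/(4 × 0.163 × 1520) = 0.3956; exp(−0.3956) = 0.6733.
C = 0.02059 × 0.6733 = 0.0139 kg/m³.

0.0139 kg/m³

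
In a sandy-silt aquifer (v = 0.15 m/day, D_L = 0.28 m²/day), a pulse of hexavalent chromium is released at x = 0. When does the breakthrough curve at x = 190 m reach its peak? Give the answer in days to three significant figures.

For the 1D instantaneous-source solution, setting ∂C/∂t = 0 at fixed x gives v²t² + 2Dt − x² = 0, so t = (√(D² + v²x²) − D)/v².
√(D² + v²x²) = √(0.28² + 0.15² × 190²) = 28.50; v² = 0.0225.
t = (28.50 − 0.28)/0.0225 = 1250 days (vs. the pure-advection estimate x/v = 1270 d).

1250 days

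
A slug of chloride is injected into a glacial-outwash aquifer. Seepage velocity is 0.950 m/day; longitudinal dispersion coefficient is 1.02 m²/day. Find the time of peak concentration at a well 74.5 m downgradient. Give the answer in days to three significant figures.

For the 1D instantaneous-source solution, setting ∂C/∂t = 0 at fixed x gives v²t² + 2Dt − x² = 0, so t = (√(D² + v²x²) − D)/v².
√(D² + v²x²) = √(1.02² + 0.950² × 74.5²) = 70.78; v² = 0.9025.
t = (70.78 − 1.02)/0.9025 = 77.3 days (vs. the pure-advection estimate x/v = 78.4 d).

77.3 days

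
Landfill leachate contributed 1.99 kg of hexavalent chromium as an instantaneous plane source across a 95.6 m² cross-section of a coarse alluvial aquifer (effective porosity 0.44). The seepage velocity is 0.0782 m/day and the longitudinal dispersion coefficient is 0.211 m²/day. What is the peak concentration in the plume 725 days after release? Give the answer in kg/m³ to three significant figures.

The peak of an instantaneous 1D plume sits at x = vt; there the Gaussian factor is 1 and C_max = M/(n_e·A·√(4πDt)), where n_e·A is the pore area the mass is dissolved in.
√(4πDt) = √(4π × 0.211 × 725) = 43.84 m, so C_max = 1.99/(0.44 × 95.6 × 43.84) = 0.00108 kg/m³.

0.00108 kg/m³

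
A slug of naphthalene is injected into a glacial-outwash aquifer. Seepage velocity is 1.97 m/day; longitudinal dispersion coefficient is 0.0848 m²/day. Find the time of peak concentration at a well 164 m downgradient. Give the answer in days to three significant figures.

83.2 days

For the 1D instantaneous-source solution, setting ∂C/∂t = 0 at fixed x gives v²t² + 2Dt − x² = 0, so t = (√(D² + v²x²) − D)/v².
√(D² + v²x²) = √(0.0848² + 1.97² × 164²) = 323.1; v² = 3.8809.
t = (323.1 − 0.0848)/3.8809 = 83.2 days (vs. the pure-advection estimate x/v = 83.2 d).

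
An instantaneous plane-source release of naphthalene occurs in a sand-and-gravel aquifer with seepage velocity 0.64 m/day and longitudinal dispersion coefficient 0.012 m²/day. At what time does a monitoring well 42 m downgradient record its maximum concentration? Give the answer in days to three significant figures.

For the 1D instantaneous-source solution, setting ∂C/∂t = 0 at fixed x gives v²t² + 2Dt − x² = 0, so t = (√(D² + v²x²) − D)/v².
√(D² + v²x²) = √(0.012² + 0.64² × 42²) = 26.88; v² = 0.4096.
t = (26.88 − 0.012)/0.4096 = 65.6 days (vs. the pure-advection estimate x/v = 65.6 d).

65.6 days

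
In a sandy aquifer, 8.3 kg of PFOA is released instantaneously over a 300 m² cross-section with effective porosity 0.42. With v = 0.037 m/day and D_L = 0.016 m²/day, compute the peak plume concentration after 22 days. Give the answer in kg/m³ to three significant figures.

0.0313 kg/m³

The peak of an instantaneous 1D plume sits at x = vt; there the Gaussian factor is 1 and C_max = M/(n_e·A·√(4πDt)), where n_e·A is the pore area the mass is dissolved in.
√(4πDt) = √(4π × 0.016 × 22) = 2.103 m, so C_max = 8.3/(0.42 × 300 × 2.103) = 0.0313 kg/m³.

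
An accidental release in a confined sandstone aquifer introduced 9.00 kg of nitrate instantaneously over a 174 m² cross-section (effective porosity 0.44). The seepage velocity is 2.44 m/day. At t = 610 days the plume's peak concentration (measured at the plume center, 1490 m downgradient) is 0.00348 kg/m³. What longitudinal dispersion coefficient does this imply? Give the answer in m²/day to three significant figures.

0.149 m²/day

At the plume center C_max = M/(n_e·A·√(4πDt)), so D = M²/(4πt·(n_e·A·C_max)²).
n_e·A·C_max = 0.44 × 174 × 0.00348 = 0.2664 kg/m.
D = 9.00²/(4π × 610 × 0.2664²) = 0.149 m²/day.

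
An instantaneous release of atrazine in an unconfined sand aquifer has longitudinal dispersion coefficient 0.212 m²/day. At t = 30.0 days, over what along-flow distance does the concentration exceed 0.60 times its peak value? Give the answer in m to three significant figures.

7.21 m

The plume is Gaussian with σ = √(2Dt) = √(2 × 0.212 × 30.0) = 3.567 m.
C/C_peak = exp(−Δx²/(2σ²)) = 0.60 ⇒ Δx = σ·√(−2 ln 0.60) = 3.567 × 1.011 = 3.606 m.
Width = 2Δx = 7.21 m.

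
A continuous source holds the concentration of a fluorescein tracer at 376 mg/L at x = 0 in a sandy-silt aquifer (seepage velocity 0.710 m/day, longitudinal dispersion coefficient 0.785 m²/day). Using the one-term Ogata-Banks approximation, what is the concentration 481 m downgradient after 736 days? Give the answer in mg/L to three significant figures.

For a continuous step input, C/C₀ ≈ ½·erfc((x−vt)/(2√(Dt))).
vt = 0.710 × 736 = 522.56 m and 2√(Dt) = 2√(0.785 × 736) = 48.07 m.
Argument (x−vt)/(2√(Dt)) = (481 − 522.56)/48.07 = -0.8646; ½·erfc(-0.8646) = 0.8893.
C = 376 × 0.8893 = 334 mg/L.

334 mg/L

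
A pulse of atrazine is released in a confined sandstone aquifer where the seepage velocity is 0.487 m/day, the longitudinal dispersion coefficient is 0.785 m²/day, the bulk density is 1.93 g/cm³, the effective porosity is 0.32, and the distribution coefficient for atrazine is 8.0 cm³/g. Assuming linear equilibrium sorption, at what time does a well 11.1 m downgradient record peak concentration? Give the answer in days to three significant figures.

Retardation factor R = 1 + ρ_b·K_d/n = 1 + 1.93 × 8.0/0.32 = 49.25.
Sorption retards both mechanisms: v_R = v/R = 0.009888 m/day, D_R = D/R = 0.01594 m²/day.
Peak time from v_R²t² + 2D_R t − x² = 0: t = (√(D_R² + v_R²x²) − D_R)/v_R².
√(D_R² + v_R²x²) = √(0.01594² + 0.009888² × 11.1²) = 0.1109; v_R² = 9.777e-05.
t = (0.1109 − 0.01594)/9.777e-05 = 971 days.

971 days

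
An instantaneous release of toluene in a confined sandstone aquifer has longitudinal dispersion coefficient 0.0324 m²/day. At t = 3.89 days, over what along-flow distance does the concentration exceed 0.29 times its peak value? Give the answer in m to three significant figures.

The plume is Gaussian with σ = √(2Dt) = √(2 × 0.0324 × 3.89) = 0.5021 m.
C/C_peak = exp(−Δx²/(2σ²)) = 0.29 ⇒ Δx = σ·√(−2 ln 0.29) = 0.5021 × 1.573 = 0.7898 m.
Width = 2Δx = 1.58 m.

1.58 m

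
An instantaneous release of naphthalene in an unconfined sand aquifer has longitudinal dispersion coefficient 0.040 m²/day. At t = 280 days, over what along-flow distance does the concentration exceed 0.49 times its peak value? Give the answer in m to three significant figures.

11.3 m

The plume is Gaussian with σ = √(2Dt) = √(2 × 0.040 × 280) = 4.733 m.
C/C_peak = exp(−Δx²/(2σ²)) = 0.49 ⇒ Δx = σ·√(−2 ln 0.49) = 4.733 × 1.194 = 5.651 m.
Width = 2Δx = 11.3 m.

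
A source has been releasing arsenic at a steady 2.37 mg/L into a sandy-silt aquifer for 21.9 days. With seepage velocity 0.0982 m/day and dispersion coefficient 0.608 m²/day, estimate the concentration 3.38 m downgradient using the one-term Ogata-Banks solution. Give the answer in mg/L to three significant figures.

For a continuous step input, C/C₀ ≈ ½·erfc((x−vt)/(2√(Dt))).
vt = 0.0982 × 21.9 = 2.15058 m and 2√(Dt) = 2√(0.608 × 21.9) = 7.298 m.
Argument (x−vt)/(2√(Dt)) = (3.38 − 2.15058)/7.298 = 0.1685; ½·erfc(0.1685) = 0.4058.
C = 2.37 × 0.4058 = 0.962 mg/L.

0.962 mg/L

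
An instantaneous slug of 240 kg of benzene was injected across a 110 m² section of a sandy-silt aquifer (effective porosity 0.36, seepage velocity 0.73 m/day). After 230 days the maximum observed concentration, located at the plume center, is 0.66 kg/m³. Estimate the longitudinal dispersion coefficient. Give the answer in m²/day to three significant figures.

0.0292 m²/day

At the plume center C_max = M/(n_e·A·√(4πDt)), so D = M²/(4πt·(n_e·A·C_max)²).
n_e·A·C_max = 0.36 × 110 × 0.66 = 26.14 kg/m.
D = 240²/(4π × 230 × 26.14²) = 0.0292 m²/day.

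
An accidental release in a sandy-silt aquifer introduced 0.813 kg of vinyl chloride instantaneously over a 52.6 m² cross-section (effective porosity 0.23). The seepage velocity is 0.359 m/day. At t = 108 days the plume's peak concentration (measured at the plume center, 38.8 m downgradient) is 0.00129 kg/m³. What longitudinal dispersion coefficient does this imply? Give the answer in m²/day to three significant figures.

2.00 m²/day

At the plume center C_max = M/(n_e·A·√(4πDt)), so D = M²/(4πt·(n_e·A·C_max)²).
n_e·A·C_max = 0.23 × 52.6 × 0.00129 = 0.01561 kg/m.
D = 0.813²/(4π × 108 × 0.01561²) = 2.00 m²/day.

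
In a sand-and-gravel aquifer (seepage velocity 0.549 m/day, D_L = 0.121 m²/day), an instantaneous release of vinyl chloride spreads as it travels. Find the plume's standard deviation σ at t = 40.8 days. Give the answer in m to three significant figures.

3.14 m

Dispersive spreading gives a Gaussian with σ² = 2Dt; advection only shifts the center.
σ = √(2 × 0.121 × 40.8) = 3.14 m.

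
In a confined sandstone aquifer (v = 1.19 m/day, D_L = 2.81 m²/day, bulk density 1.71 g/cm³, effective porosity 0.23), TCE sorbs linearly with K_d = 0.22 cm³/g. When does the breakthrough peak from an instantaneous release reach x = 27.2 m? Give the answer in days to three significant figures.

55.2 days

Retardation factor R = 1 + ρ_b·K_d/n = 1 + 1.71 × 0.22/0.23 = 2.636.
Sorption retards both mechanisms: v_R = v/R = 0.4514 m/day, D_R = D/R = 1.066 m²/day.
Peak time from v_R²t² + 2D_R t − x² = 0: t = (√(D_R² + v_R²x²) − D_R)/v_R².
√(D_R² + v_R²x²) = √(1.066² + 0.4514² × 27.2²) = 12.32; v_R² = 0.2038.
t = (12.32 − 1.066)/0.2038 = 55.2 days.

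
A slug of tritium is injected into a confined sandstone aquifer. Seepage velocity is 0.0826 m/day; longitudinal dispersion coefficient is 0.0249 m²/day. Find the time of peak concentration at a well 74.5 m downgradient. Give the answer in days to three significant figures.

898 days

For the 1D instantaneous-source solution, setting ∂C/∂t = 0 at fixed x gives v²t² + 2Dt − x² = 0, so t = (√(D² + v²x²) − D)/v².
√(D² + v²x²) = √(0.0249² + 0.0826² × 74.5²) = 6.154; v² = 0.00682276.
t = (6.154 − 0.0249)/0.00682276 = 898 days (vs. the pure-advection estimate x/v = 902 d).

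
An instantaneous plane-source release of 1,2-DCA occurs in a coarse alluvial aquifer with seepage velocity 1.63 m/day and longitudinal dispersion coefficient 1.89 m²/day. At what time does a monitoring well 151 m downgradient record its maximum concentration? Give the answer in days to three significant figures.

91.9 days

For the 1D instantaneous-source solution, setting ∂C/∂t = 0 at fixed x gives v²t² + 2Dt − x² = 0, so t = (√(D² + v²x²) − D)/v².
√(D² + v²x²) = √(1.89² + 1.63² × 151²) = 246.1; v² = 2.6569.
t = (246.1 − 1.89)/2.6569 = 91.9 days (vs. the pure-advection estimate x/v = 92.6 d).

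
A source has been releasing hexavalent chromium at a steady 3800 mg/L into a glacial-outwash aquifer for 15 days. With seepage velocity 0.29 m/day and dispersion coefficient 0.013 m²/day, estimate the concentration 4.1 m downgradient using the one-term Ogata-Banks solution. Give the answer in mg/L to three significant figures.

2490 mg/L

For a continuous step input, C/C₀ ≈ ½·erfc((x−vt)/(2√(Dt))).
vt = 0.29 × 15 = 4.35 m and 2√(Dt) = 2√(0.013 × 15) = 0.8832 m.
Argument (x−vt)/(2√(Dt)) = (4.1 − 4.35)/0.8832 = -0.2831; ½·erfc(-0.2831) = 0.6556.
C = 3800 × 0.6556 = 2490 mg/L.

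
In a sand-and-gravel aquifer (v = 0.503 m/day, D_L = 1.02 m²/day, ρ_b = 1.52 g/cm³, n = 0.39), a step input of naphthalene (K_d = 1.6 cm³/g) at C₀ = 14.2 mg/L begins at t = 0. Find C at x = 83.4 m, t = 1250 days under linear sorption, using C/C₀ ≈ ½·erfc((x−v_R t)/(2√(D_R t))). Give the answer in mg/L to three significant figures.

8.15 mg/L

Retardation factor R = 1 + ρ_b·K_d/n = 1 + 1.52 × 1.6/0.39 = 7.236.
Sorption retards both mechanisms: v_R = v/R = 0.06951 m/day, D_R = D/R = 0.1410 m²/day.
v_R·t = 0.06951 × 1250 = 86.8875 m; 2√(D_R t) = 26.55 m; argument = (83.4 − 86.8875)/26.55 = -0.1314.
C = C₀ × ½·erfc(-0.1314) = 14.2 × 0.5737 = 8.15 mg/L.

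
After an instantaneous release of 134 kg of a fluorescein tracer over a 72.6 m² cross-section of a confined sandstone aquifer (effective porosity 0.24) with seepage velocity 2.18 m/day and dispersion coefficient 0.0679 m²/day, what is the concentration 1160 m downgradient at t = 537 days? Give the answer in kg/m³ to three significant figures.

0.165 kg/m³

For an instantaneous plane source, C(x,t) = M/(n_e·A·√(4πDt)) · exp(−(x−vt)²/(4Dt)), with n_e·A the pore (flow) area.
Plume center vt = 2.18 × 537 = 1170.66 m, so the well at 1160 m is 10.66 m upgradient of the peak.
√(4πDt) = 21.41 m, giving peak height M/(n_e·A·√(4πDt)) = 134/(0.24 × 72.6 × 21.41) = 0.3592 kg/m³.
(x−vt)²/(4Dt) = (-10.66)²/(4 × 0.0679 × 537) = 0.7791; exp(−0.7791) = 0.4588.
C = 0.3592 × 0.4588 = 0.165 kg/m³.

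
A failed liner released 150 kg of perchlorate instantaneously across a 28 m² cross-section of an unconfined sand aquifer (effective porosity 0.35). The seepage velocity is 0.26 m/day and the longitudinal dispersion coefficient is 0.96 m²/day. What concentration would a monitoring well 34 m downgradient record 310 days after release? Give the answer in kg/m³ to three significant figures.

0.0404 kg/m³

For an instantaneous plane source, C(x,t) = M/(n_e·A·√(4πDt)) · exp(−(x−vt)²/(4Dt)), with n_e·A the pore (flow) area.
Plume center vt = 0.26 × 310 = 80.6 m, so the well at 34 m is 46.6 m upgradient of the peak.
√(4πDt) = 61.15 m, giving peak height M/(n_e·A·√(4πDt)) = 150/(0.35 × 28 × 61.15) = 0.2503 kg/m³.
(x−vt)²/(4Dt) = (-46.6)²/(4 × 0.96 × 310) = 1.824; exp(−1.824) = 0.1614.
C = 0.2503 × 0.1614 = 0.0404 kg/m³.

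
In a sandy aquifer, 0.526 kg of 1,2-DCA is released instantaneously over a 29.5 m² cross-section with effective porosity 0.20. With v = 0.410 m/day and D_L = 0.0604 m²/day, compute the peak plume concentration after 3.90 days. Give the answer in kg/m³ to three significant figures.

0.0518 kg/m³

The peak of an instantaneous 1D plume sits at x = vt; there the Gaussian factor is 1 and C_max = M/(n_e·A·√(4πDt)), where n_e·A is the pore area the mass is dissolved in.
√(4πDt) = √(4π × 0.0604 × 3.90) = 1.721 m, so C_max = 0.526/(0.20 × 29.5 × 1.721) = 0.0518 kg/m³.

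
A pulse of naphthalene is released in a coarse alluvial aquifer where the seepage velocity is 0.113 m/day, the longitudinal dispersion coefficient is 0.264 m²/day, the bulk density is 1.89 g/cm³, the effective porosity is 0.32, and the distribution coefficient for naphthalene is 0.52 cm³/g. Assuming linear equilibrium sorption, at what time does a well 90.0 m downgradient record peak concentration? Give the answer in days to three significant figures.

Retardation factor R = 1 + ρ_b·K_d/n = 1 + 1.89 × 0.52/0.32 = 4.071.
Sorption retards both mechanisms: v_R = v/R = 0.02776 m/day, D_R = D/R = 0.06485 m²/day.
Peak time from v_R²t² + 2D_R t − x² = 0: t = (√(D_R² + v_R²x²) − D_R)/v_R².
√(D_R² + v_R²x²) = √(0.06485² + 0.02776² × 90.0²) = 2.499; v_R² = 0.0007706.
t = (2.499 − 0.06485)/0.0007706 = 3160 days.

3160 days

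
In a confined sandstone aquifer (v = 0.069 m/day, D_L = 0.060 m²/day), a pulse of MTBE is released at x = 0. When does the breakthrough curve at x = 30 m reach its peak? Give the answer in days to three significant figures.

For the 1D instantaneous-source solution, setting ∂C/∂t = 0 at fixed x gives v²t² + 2Dt − x² = 0, so t = (√(D² + v²x²) − D)/v².
√(D² + v²x²) = √(0.060² + 0.069² × 30²) = 2.071; v² = 0.004761.
t = (2.071 − 0.060)/0.004761 = 422 days (vs. the pure-advection estimate x/v = 435 d).

422 days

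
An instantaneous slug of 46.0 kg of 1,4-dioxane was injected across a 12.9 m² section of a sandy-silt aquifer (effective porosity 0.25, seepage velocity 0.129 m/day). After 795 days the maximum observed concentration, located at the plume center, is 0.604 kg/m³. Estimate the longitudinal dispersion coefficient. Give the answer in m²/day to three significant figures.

At the plume center C_max = M/(n_e·A·√(4πDt)), so D = M²/(4πt·(n_e·A·C_max)²).
n_e·A·C_max = 0.25 × 12.9 × 0.604 = 1.948 kg/m.
D = 46.0²/(4π × 795 × 1.948²) = 0.0558 m²/day.

0.0558 m²/day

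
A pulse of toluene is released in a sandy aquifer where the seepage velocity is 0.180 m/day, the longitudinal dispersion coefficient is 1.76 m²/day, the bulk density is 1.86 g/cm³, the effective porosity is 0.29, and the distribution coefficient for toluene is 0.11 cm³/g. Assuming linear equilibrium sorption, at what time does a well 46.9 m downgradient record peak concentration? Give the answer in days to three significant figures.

Retardation factor R = 1 + ρ_b·K_d/n = 1 + 1.86 × 0.11/0.29 = 1.706.
Sorption retards both mechanisms: v_R = v/R = 0.1055 m/day, D_R = D/R = 1.032 m²/day.
Peak time from v_R²t² + 2D_R t − x² = 0: t = (√(D_R² + v_R²x²) − D_R)/v_R².
√(D_R² + v_R²x²) = √(1.032² + 0.1055² × 46.9²) = 5.054; v_R² = 0.01113.
t = (5.054 − 1.032)/0.01113 = 361 days.

361 days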